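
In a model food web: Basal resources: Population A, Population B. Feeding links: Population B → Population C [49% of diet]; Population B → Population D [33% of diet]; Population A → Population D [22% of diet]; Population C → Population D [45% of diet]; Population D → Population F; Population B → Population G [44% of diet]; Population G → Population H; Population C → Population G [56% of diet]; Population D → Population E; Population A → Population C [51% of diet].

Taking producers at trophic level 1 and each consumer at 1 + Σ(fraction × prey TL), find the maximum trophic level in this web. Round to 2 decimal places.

Population C: 1 + (0.51×1 + 0.49×1) = 2
Population D: 1 + (0.45×2 + 0.22×1 + 0.33×1) = 2.45
Population E: 1 + 2.45 = 3.45
Population F: 1 + 2.45 = 3.45
Population G: 1 + (0.44×1 + 0.56×2) = 2.56
Population H: 1 + 2.56 = 3.56

3.56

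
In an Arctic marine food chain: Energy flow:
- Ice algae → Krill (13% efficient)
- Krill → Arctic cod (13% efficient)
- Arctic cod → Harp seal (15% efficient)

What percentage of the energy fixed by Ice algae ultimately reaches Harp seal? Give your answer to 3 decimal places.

Product of link efficiencies: 0.13 × 0.13 × 0.15 = 0.002535
As a percentage: 0.002535 × 100 = 0.254%

0.254%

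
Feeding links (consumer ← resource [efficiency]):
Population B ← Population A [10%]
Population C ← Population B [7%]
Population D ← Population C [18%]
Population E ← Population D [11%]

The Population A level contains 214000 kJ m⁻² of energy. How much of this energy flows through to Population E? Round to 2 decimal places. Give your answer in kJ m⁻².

Population B: 214000 × 0.1 = 21400 kJ m⁻²
Population C: 21400 × 0.07 = 1498 kJ m⁻²
Population D: 1498 × 0.18 = 269.64 kJ m⁻²
Population E: 269.64 × 0.11 = 29.6604 kJ m⁻²

29.66 kJ m⁻²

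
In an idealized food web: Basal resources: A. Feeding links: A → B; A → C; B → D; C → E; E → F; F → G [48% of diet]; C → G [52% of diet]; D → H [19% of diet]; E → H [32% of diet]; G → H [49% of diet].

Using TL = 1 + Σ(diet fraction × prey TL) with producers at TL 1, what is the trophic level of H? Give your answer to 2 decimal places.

B: 1 + 1 = 2
C: 1 + 1 = 2
D: 1 + 2 = 3
E: 1 + 2 = 3
F: 1 + 3 = 4
G: 1 + (0.48×4 + 0.52×2) = 3.96
H: 1 + (0.19×3 + 0.32×3 + 0.49×3.96) = 4.4704

4.47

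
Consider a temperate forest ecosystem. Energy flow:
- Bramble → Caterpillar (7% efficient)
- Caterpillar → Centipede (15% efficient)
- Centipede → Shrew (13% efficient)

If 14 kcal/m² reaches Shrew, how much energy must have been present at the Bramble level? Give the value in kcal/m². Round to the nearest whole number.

10256 kcal/m²

Cumulative transfer efficiency: 0.07 × 0.15 × 0.13 = 0.001365
Bramble energy = 14 / 0.001365 = 10256 kcal/m²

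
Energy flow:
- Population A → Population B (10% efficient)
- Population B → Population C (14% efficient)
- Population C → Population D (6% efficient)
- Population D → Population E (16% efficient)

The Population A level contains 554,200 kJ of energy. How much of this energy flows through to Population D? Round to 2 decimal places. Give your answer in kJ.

Population B: 554200 × 0.1 = 55420 kJ
Population C: 55420 × 0.14 = 7758.8 kJ
Population D: 7758.8 × 0.06 = 465.528 kJ

465.53 kJ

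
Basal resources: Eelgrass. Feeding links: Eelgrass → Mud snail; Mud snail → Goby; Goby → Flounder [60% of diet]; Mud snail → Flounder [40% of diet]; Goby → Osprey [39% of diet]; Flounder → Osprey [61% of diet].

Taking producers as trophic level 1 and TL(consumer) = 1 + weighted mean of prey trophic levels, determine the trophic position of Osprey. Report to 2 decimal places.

Mud snail: 1 + 1 = 2
Goby: 1 + 2 = 3
Flounder: 1 + (0.6×3 + 0.4×2) = 3.6
Osprey: 1 + (0.39×3 + 0.61×3.6) = 4.366

4.37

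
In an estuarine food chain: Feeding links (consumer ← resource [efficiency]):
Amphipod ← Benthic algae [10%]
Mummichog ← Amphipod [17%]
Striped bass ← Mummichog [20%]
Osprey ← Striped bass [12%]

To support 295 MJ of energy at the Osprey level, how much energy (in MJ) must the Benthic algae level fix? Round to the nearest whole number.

723039 MJ

Cumulative transfer efficiency: 0.1 × 0.17 × 0.2 × 0.12 = 0.000408
Benthic algae energy = 295 / 0.000408 = 723039 MJ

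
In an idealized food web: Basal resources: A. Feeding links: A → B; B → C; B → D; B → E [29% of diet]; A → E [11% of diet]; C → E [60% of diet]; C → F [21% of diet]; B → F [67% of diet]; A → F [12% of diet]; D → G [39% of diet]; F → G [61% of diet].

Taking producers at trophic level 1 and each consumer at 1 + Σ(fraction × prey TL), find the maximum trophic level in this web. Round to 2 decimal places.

4.05

B: 1 + 1 = 2
C: 1 + 2 = 3
D: 1 + 2 = 3
E: 1 + (0.29×2 + 0.11×1 + 0.6×3) = 3.49
F: 1 + (0.21×3 + 0.67×2 + 0.12×1) = 3.09
G: 1 + (0.39×3 + 0.61×3.09) = 4.0549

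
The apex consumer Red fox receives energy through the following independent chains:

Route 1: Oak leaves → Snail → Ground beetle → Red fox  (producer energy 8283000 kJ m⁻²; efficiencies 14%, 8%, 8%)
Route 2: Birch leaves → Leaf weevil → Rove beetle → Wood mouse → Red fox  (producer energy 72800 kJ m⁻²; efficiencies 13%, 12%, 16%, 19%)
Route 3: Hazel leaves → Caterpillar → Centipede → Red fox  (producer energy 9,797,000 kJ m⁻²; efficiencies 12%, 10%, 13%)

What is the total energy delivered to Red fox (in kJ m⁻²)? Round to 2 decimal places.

Route 1: 8283000 × 0.14 × 0.08 × 0.08 = 7421.568 kJ m⁻²
Route 2: 72800 × 0.13 × 0.12 × 0.16 × 0.19 = 34.524672 kJ m⁻²
Route 3: 9797000 × 0.12 × 0.1 × 0.13 = 15283.32 kJ m⁻²
Total at Red fox: 7421.568 + 34.524672 + 15283.32 = 22739.412672 kJ m⁻²

22739.41 kJ m⁻²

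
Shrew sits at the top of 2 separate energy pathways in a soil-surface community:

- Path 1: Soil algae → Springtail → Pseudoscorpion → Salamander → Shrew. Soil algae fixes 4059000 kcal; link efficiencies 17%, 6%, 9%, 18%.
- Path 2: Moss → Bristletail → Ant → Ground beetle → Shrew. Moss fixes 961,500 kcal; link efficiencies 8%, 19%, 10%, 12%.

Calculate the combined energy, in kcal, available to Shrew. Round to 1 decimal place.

Path 1: 4059000 × 0.17 × 0.06 × 0.09 × 0.18 = 670.70916 kcal
Path 2: 961500 × 0.08 × 0.19 × 0.1 × 0.12 = 175.3776 kcal
Total at Shrew: 670.70916 + 175.3776 = 846.08676 kcal

846.1 kcal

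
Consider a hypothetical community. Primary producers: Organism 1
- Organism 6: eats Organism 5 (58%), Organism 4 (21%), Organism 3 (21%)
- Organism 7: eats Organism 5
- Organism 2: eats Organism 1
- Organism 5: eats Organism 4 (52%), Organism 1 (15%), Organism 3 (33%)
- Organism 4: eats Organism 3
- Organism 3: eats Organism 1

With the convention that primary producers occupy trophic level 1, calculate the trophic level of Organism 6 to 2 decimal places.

Organism 2: 1 + 1 = 2
Organism 3: 1 + 1 = 2
Organism 4: 1 + 2 = 3
Organism 5: 1 + (0.52×3 + 0.15×1 + 0.33×2) = 3.37
Organism 6: 1 + (0.58×3.37 + 0.21×3 + 0.21×2) = 4.0046
Organism 7: 1 + 3.37 = 4.37

4.00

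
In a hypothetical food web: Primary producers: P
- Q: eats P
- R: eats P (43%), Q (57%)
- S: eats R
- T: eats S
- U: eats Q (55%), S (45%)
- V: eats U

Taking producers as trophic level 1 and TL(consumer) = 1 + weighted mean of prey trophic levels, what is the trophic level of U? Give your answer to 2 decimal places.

3.71

Q: 1 + 1 = 2
R: 1 + (0.43×1 + 0.57×2) = 2.57
S: 1 + 2.57 = 3.57
T: 1 + 3.57 = 4.57
U: 1 + (0.55×2 + 0.45×3.57) = 3.7065
V: 1 + 3.7065 = 4.7065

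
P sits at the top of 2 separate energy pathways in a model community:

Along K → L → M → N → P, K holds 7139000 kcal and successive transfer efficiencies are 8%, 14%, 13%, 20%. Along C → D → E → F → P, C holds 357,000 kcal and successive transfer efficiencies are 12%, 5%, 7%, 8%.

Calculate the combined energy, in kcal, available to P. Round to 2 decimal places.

Via K: 7139000 × 0.08 × 0.14 × 0.13 × 0.2 = 2078.8768 kcal
Via C: 357000 × 0.12 × 0.05 × 0.07 × 0.08 = 11.9952 kcal
Total at P: 2078.8768 + 11.9952 = 2090.872 kcal

2090.87 kcal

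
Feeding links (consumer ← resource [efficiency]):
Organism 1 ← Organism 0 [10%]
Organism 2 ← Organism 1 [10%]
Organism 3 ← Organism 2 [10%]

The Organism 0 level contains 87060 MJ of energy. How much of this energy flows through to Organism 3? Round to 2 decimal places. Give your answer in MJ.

Organism 1: 87060 × 0.1 = 8706 MJ
Organism 2: 8706 × 0.1 = 870.6 MJ
Organism 3: 870.6 × 0.1 = 87.06 MJ

87.06 MJ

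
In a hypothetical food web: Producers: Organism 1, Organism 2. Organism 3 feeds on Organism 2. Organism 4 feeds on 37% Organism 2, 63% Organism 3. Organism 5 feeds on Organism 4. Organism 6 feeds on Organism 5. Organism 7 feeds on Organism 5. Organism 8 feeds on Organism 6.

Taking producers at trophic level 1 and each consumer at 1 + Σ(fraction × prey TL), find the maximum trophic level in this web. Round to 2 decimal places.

Organism 3: 1 + 1 = 2
Organism 4: 1 + (0.37×1 + 0.63×2) = 2.63
Organism 5: 1 + 2.63 = 3.63
Organism 6: 1 + 3.63 = 4.63
Organism 7: 1 + 3.63 = 4.63
Organism 8: 1 + 4.63 = 5.63

5.63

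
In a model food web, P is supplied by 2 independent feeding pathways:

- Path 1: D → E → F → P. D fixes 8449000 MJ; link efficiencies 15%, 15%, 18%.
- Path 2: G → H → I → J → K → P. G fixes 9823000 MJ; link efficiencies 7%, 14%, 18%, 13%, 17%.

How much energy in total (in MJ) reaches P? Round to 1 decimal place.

Path 1: 8449000 × 0.15 × 0.15 × 0.18 = 34218.45 MJ
Path 2: 9823000 × 0.07 × 0.14 × 0.18 × 0.13 × 0.17 = 382.9437612 MJ
Total at P: 34218.45 + 382.9437612 = 34601.3937612 MJ

34601.4 MJ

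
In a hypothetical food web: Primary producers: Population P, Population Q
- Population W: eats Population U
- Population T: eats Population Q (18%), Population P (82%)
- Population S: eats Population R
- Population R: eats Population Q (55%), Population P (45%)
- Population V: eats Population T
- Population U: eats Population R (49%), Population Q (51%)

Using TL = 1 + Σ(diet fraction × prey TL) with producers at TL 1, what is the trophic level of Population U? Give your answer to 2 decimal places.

Population R: 1 + (0.55×1 + 0.45×1) = 2
Population S: 1 + 2 = 3
Population T: 1 + (0.18×1 + 0.82×1) = 2
Population U: 1 + (0.49×2 + 0.51×1) = 2.49
Population V: 1 + 2 = 3
Population W: 1 + 2.49 = 3.49

2.49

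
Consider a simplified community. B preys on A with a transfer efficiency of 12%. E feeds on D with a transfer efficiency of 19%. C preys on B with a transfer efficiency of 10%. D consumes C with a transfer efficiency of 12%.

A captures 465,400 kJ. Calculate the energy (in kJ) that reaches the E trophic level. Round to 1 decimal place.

127.3 kJ

B: 465400 × 0.12 = 55848 kJ
C: 55848 × 0.1 = 5584.8 kJ
D: 5584.8 × 0.12 = 670.176 kJ
E: 670.176 × 0.19 = 127.33344 kJ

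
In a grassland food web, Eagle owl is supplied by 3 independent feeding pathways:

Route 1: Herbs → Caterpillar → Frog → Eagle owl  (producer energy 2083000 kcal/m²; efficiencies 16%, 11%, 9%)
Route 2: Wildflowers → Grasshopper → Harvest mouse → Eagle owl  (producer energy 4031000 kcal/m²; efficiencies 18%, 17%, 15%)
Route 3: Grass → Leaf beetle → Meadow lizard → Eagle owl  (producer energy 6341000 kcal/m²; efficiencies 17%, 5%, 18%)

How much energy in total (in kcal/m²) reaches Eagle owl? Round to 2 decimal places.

Route 1: 2083000 × 0.16 × 0.11 × 0.09 = 3299.472 kcal/m²
Route 2: 4031000 × 0.18 × 0.17 × 0.15 = 18502.29 kcal/m²
Route 3: 6341000 × 0.17 × 0.05 × 0.18 = 9701.73 kcal/m²
Total at Eagle owl: 3299.472 + 18502.29 + 9701.73 = 31503.492 kcal/m²

31503.49 kcal/m²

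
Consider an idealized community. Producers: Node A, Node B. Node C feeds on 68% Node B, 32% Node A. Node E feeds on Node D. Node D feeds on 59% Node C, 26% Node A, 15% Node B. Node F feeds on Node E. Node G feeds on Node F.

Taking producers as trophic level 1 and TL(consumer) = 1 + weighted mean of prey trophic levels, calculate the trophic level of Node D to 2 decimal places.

2.59

Node C: 1 + (0.68×1 + 0.32×1) = 2
Node D: 1 + (0.59×2 + 0.26×1 + 0.15×1) = 2.59
Node E: 1 + 2.59 = 3.59
Node F: 1 + 3.59 = 4.59
Node G: 1 + 4.59 = 5.59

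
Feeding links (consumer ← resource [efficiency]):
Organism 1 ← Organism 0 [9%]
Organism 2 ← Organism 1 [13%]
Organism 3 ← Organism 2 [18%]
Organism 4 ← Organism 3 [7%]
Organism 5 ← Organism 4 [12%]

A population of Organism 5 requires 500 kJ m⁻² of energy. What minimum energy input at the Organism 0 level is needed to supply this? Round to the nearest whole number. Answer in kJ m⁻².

Cumulative transfer efficiency: 0.09 × 0.13 × 0.18 × 0.07 × 0.12 = 0.0000176904
Organism 0 energy = 500 / 0.0000176904 = 28263917 kJ m⁻²

28263917 kJ m⁻²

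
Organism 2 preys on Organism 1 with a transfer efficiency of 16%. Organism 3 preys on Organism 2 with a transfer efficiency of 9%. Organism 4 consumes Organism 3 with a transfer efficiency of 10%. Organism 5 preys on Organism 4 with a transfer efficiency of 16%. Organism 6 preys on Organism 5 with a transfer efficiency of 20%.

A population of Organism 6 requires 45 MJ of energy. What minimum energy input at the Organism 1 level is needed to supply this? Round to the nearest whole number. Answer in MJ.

Cumulative transfer efficiency: 0.16 × 0.09 × 0.1 × 0.16 × 0.2 = 0.00004608
Organism 1 energy = 45 / 0.00004608 = 976563 MJ

976563 MJ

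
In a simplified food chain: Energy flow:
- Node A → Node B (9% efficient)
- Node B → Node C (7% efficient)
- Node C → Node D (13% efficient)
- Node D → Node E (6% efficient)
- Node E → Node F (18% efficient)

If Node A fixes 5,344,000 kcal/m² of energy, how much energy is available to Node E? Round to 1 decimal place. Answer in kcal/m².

262.6 kcal/m²

Node B: 5344000 × 0.09 = 480960 kcal/m²
Node C: 480960 × 0.07 = 33667.2 kcal/m²
Node D: 33667.2 × 0.13 = 4376.736 kcal/m²
Node E: 4376.736 × 0.06 = 262.60416 kcal/m²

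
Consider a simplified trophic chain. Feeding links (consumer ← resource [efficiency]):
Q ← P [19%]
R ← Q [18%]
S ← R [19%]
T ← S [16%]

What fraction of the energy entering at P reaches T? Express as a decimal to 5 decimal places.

Product of link efficiencies: 0.19 × 0.18 × 0.19 × 0.16 = 0.00103968

0.00104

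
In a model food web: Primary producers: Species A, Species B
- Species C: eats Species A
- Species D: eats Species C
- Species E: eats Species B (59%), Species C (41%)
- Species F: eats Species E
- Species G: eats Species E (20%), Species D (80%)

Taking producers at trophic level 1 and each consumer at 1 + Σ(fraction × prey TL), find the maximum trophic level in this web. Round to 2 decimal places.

3.88

Species C: 1 + 1 = 2
Species D: 1 + 2 = 3
Species E: 1 + (0.59×1 + 0.41×2) = 2.41
Species F: 1 + 2.41 = 3.41
Species G: 1 + (0.2×2.41 + 0.8×3) = 3.882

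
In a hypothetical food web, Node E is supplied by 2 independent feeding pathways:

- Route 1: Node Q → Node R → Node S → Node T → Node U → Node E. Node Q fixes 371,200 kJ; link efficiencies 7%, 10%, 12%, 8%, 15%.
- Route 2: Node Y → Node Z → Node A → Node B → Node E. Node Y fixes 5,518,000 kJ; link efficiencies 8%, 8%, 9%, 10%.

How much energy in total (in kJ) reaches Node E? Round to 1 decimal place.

Route 1: 371200 × 0.07 × 0.1 × 0.12 × 0.08 × 0.15 = 3.741696 kJ
Route 2: 5518000 × 0.08 × 0.08 × 0.09 × 0.1 = 317.8368 kJ
Total at Node E: 3.741696 + 317.8368 = 321.578496 kJ

321.6 kJ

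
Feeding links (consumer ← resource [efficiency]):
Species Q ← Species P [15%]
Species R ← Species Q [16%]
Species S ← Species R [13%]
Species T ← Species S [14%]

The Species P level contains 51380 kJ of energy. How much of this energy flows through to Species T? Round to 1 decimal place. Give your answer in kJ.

Species Q: 51380 × 0.15 = 7707 kJ
Species R: 7707 × 0.16 = 1233.12 kJ
Species S: 1233.12 × 0.13 = 160.3056 kJ
Species T: 160.3056 × 0.14 = 22.442784 kJ

22.4 kJ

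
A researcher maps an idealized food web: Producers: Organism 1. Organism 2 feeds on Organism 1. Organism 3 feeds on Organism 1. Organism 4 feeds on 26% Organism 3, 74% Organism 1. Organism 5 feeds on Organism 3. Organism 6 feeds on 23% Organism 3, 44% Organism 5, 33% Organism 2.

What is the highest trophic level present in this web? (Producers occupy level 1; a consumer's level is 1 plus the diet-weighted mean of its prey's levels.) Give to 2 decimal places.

Organism 2: 1 + 1 = 2
Organism 3: 1 + 1 = 2
Organism 4: 1 + (0.26×2 + 0.74×1) = 2.26
Organism 5: 1 + 2 = 3
Organism 6: 1 + (0.23×2 + 0.44×3 + 0.33×2) = 3.44

3.44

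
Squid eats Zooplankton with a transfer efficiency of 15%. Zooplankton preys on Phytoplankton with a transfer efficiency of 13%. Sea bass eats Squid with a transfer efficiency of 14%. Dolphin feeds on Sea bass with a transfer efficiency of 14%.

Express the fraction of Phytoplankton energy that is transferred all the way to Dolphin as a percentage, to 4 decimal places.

Product of link efficiencies: 0.13 × 0.15 × 0.14 × 0.14 = 0.0003822
As a percentage: 0.0003822 × 100 = 0.0382%

0.0382%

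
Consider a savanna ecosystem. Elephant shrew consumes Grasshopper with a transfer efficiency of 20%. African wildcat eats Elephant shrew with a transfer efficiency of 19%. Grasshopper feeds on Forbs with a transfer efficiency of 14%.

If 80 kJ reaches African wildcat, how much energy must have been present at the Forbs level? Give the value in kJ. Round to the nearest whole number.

15038 kJ

Cumulative transfer efficiency: 0.14 × 0.2 × 0.19 = 0.00532
Forbs energy = 80 / 0.00532 = 15038 kJ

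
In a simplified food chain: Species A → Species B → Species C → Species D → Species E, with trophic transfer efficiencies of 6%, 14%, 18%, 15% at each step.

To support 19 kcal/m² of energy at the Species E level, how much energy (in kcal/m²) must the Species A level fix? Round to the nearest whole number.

Cumulative transfer efficiency: 0.06 × 0.14 × 0.18 × 0.15 = 0.0002268
Species A energy = 19 / 0.0002268 = 83774 kcal/m²

83774 kcal/m²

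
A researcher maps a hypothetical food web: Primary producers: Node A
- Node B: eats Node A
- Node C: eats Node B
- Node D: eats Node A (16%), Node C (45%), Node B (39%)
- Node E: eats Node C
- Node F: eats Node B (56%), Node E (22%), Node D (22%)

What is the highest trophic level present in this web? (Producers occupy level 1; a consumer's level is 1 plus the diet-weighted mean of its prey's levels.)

Node B: 1 + 1 = 2
Node C: 1 + 2 = 3
Node D: 1 + (0.16×1 + 0.45×3 + 0.39×2) = 3.29
Node E: 1 + 3 = 4
Node F: 1 + (0.56×2 + 0.22×4 + 0.22×3.29) = 3.7238

4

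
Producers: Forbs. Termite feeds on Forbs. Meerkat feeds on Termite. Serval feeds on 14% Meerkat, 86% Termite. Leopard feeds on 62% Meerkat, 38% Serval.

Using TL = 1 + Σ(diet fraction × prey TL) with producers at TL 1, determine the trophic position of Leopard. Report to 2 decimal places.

4.05

Termite: 1 + 1 = 2
Meerkat: 1 + 2 = 3
Serval: 1 + (0.14×3 + 0.86×2) = 3.14
Leopard: 1 + (0.62×3 + 0.38×3.14) = 4.0532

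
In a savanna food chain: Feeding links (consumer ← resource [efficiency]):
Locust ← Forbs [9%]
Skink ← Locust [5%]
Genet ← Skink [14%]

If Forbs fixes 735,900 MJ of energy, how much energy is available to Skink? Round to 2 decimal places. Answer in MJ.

3311.55 MJ

Locust: 735900 × 0.09 = 66231 MJ
Skink: 66231 × 0.05 = 3311.55 MJ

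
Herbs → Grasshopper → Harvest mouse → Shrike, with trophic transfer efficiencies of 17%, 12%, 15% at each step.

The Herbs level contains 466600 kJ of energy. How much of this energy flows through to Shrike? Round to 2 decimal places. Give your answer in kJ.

Grasshopper: 466600 × 0.17 = 79322 kJ
Harvest mouse: 79322 × 0.12 = 9518.64 kJ
Shrike: 9518.64 × 0.15 = 1427.796 kJ

1427.80 kJ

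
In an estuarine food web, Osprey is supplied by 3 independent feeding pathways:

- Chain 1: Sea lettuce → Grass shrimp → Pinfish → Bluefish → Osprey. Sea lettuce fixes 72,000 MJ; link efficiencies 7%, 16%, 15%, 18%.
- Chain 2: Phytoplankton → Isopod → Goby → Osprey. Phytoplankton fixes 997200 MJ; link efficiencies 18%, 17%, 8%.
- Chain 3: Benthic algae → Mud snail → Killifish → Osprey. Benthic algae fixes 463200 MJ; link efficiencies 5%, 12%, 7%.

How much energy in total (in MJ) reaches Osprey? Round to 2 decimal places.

Chain 1: 72000 × 0.07 × 0.16 × 0.15 × 0.18 = 21.7728 MJ
Chain 2: 997200 × 0.18 × 0.17 × 0.08 = 2441.1456 MJ
Chain 3: 463200 × 0.05 × 0.12 × 0.07 = 194.544 MJ
Total at Osprey: 21.7728 + 2441.1456 + 194.544 = 2657.4624 MJ

2657.46 MJ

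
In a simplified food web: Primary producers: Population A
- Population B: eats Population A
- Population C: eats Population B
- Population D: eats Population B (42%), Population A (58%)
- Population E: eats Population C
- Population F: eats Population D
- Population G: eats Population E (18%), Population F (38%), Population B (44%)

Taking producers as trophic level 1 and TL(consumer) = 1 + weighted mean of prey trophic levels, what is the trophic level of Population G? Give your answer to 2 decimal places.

3.90

Population B: 1 + 1 = 2
Population C: 1 + 2 = 3
Population D: 1 + (0.42×2 + 0.58×1) = 2.42
Population E: 1 + 3 = 4
Population F: 1 + 2.42 = 3.42
Population G: 1 + (0.18×4 + 0.38×3.42 + 0.44×2) = 3.8996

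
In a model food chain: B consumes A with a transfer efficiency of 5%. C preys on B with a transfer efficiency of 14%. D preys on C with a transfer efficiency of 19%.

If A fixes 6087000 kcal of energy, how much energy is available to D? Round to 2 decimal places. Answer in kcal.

8095.71 kcal

B: 6087000 × 0.05 = 304350 kcal
C: 304350 × 0.14 = 42609 kcal
D: 42609 × 0.19 = 8095.71 kcal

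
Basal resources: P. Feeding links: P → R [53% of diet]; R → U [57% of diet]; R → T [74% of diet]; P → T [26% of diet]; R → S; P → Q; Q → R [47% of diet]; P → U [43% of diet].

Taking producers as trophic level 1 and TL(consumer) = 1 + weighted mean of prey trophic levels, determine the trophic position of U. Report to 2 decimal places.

2.84

Q: 1 + 1 = 2
R: 1 + (0.53×1 + 0.47×2) = 2.47
S: 1 + 2.47 = 3.47
T: 1 + (0.74×2.47 + 0.26×1) = 3.0878
U: 1 + (0.43×1 + 0.57×2.47) = 2.8379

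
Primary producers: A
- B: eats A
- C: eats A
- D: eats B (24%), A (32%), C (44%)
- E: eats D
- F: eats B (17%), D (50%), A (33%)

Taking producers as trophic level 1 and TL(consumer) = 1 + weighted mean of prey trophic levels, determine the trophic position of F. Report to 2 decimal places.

B: 1 + 1 = 2
C: 1 + 1 = 2
D: 1 + (0.24×2 + 0.32×1 + 0.44×2) = 2.68
E: 1 + 2.68 = 3.68
F: 1 + (0.17×2 + 0.5×2.68 + 0.33×1) = 3.01

3.01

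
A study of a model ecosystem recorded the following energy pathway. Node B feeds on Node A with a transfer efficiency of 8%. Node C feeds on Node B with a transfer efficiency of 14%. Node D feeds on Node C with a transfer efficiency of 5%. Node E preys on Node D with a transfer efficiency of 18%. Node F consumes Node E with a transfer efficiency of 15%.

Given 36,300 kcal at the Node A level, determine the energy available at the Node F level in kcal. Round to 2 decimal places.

0.55 kcal

Node B: 36300 × 0.08 = 2904 kcal
Node C: 2904 × 0.14 = 406.56 kcal
Node D: 406.56 × 0.05 = 20.328 kcal
Node E: 20.328 × 0.18 = 3.65904 kcal
Node F: 3.65904 × 0.15 = 0.548856 kcal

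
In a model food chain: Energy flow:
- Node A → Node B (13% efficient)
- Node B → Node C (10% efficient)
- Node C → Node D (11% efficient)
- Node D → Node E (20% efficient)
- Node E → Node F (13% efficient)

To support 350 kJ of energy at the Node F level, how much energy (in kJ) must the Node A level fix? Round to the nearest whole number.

9413663 kJ

Cumulative transfer efficiency: 0.13 × 0.1 × 0.11 × 0.2 × 0.13 = 0.00003718
Node A energy = 350 / 0.00003718 = 9413663 kJ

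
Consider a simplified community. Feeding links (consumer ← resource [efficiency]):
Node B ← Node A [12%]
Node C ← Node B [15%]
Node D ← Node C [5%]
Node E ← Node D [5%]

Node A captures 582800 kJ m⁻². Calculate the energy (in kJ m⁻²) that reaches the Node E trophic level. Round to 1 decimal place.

26.2 kJ m⁻²

Node B: 582800 × 0.12 = 69936 kJ m⁻²
Node C: 69936 × 0.15 = 10490.4 kJ m⁻²
Node D: 10490.4 × 0.05 = 524.52 kJ m⁻²
Node E: 524.52 × 0.05 = 26.226 kJ m⁻²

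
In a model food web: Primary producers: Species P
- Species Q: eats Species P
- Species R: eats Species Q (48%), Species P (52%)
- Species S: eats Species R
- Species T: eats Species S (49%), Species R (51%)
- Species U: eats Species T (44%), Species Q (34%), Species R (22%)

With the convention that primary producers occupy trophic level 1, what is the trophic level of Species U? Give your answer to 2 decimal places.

Species Q: 1 + 1 = 2
Species R: 1 + (0.48×2 + 0.52×1) = 2.48
Species S: 1 + 2.48 = 3.48
Species T: 1 + (0.49×3.48 + 0.51×2.48) = 3.97
Species U: 1 + (0.44×3.97 + 0.34×2 + 0.22×2.48) = 3.9724

3.97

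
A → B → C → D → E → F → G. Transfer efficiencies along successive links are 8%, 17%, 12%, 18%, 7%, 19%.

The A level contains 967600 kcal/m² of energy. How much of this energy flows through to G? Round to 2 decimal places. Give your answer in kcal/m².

B: 967600 × 0.08 = 77408 kcal/m²
C: 77408 × 0.17 = 13159.36 kcal/m²
D: 13159.36 × 0.12 = 1579.1232 kcal/m²
E: 1579.1232 × 0.18 = 284.242176 kcal/m²
F: 284.242176 × 0.07 = 19.89695232 kcal/m²
G: 19.89695232 × 0.19 = 3.7804209408 kcal/m²

3.78 kcal/m²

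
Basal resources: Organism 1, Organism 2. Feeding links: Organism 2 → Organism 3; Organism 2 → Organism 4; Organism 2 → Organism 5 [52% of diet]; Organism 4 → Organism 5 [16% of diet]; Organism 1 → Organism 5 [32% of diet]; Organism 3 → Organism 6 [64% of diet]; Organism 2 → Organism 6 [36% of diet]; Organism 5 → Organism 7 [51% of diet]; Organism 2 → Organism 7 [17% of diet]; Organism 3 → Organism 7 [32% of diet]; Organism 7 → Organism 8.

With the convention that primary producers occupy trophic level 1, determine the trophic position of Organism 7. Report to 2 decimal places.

2.91

Organism 3: 1 + 1 = 2
Organism 4: 1 + 1 = 2
Organism 5: 1 + (0.52×1 + 0.16×2 + 0.32×1) = 2.16
Organism 6: 1 + (0.64×2 + 0.36×1) = 2.64
Organism 7: 1 + (0.51×2.16 + 0.17×1 + 0.32×2) = 2.9116
Organism 8: 1 + 2.9116 = 3.9116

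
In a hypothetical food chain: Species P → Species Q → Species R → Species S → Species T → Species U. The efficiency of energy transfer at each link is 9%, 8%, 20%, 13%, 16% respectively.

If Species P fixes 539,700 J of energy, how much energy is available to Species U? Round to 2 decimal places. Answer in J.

16.17 J

Species Q: 539700 × 0.09 = 48573 J
Species R: 48573 × 0.08 = 3885.84 J
Species S: 3885.84 × 0.2 = 777.168 J
Species T: 777.168 × 0.13 = 101.03184 J
Species U: 101.03184 × 0.16 = 16.1650944 J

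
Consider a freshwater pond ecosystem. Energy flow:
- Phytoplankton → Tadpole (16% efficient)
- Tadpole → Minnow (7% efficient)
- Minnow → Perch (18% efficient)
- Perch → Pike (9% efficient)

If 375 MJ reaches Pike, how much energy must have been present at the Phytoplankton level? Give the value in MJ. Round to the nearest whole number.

2066799 MJ

Cumulative transfer efficiency: 0.16 × 0.07 × 0.18 × 0.09 = 0.00018144
Phytoplankton energy = 375 / 0.00018144 = 2066799 MJ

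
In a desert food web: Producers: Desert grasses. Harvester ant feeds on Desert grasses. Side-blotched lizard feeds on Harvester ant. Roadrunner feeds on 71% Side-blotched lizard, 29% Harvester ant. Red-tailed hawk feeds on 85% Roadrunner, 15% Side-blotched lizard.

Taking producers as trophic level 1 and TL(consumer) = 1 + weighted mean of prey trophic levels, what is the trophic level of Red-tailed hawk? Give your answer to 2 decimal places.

4.60

Harvester ant: 1 + 1 = 2
Side-blotched lizard: 1 + 2 = 3
Roadrunner: 1 + (0.71×3 + 0.29×2) = 3.71
Red-tailed hawk: 1 + (0.85×3.71 + 0.15×3) = 4.6035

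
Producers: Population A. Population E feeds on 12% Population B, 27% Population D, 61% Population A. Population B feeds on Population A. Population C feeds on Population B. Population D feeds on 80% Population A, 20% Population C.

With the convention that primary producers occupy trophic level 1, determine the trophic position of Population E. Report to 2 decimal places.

Population B: 1 + 1 = 2
Population C: 1 + 2 = 3
Population D: 1 + (0.8×1 + 0.2×3) = 2.4
Population E: 1 + (0.12×2 + 0.27×2.4 + 0.61×1) = 2.498

2.50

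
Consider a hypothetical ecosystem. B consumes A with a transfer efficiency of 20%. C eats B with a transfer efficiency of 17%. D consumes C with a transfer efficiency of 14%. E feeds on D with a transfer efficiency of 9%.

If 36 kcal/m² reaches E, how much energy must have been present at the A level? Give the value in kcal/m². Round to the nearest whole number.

84034 kcal/m²

Cumulative transfer efficiency: 0.2 × 0.17 × 0.14 × 0.09 = 0.0004284
A energy = 36 / 0.0004284 = 84034 kcal/m²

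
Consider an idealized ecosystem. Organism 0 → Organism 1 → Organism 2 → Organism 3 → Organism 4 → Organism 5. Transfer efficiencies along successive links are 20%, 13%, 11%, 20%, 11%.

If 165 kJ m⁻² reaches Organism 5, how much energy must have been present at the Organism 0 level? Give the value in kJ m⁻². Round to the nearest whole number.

2622378 kJ m⁻²

Cumulative transfer efficiency: 0.2 × 0.13 × 0.11 × 0.2 × 0.11 = 0.00006292
Organism 0 energy = 165 / 0.00006292 = 2622378 kJ m⁻²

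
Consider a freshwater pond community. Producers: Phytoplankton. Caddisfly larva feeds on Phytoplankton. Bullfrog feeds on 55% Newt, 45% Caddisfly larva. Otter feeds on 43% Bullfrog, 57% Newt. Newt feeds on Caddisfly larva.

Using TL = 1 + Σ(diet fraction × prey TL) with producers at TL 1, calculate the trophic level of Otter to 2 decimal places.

Caddisfly larva: 1 + 1 = 2
Newt: 1 + 2 = 3
Bullfrog: 1 + (0.55×3 + 0.45×2) = 3.55
Otter: 1 + (0.43×3.55 + 0.57×3) = 4.2365

4.24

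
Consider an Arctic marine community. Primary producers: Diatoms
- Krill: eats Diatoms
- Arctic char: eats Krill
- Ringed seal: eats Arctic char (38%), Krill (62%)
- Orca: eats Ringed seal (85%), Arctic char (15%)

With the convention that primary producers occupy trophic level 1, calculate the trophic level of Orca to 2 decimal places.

Krill: 1 + 1 = 2
Arctic char: 1 + 2 = 3
Ringed seal: 1 + (0.38×3 + 0.62×2) = 3.38
Orca: 1 + (0.85×3.38 + 0.15×3) = 4.323

4.32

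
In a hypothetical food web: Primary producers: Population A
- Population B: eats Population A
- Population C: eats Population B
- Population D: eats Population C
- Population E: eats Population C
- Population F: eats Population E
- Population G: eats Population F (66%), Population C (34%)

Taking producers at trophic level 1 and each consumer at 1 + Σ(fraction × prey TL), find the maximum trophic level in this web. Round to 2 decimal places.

5.32

Population B: 1 + 1 = 2
Population C: 1 + 2 = 3
Population D: 1 + 3 = 4
Population E: 1 + 3 = 4
Population F: 1 + 4 = 5
Population G: 1 + (0.66×5 + 0.34×3) = 5.32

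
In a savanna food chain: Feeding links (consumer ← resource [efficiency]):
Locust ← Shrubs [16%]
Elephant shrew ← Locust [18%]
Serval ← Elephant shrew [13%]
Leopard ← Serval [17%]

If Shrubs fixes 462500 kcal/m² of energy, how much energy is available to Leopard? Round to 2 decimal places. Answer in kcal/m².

294.37 kcal/m²

Locust: 462500 × 0.16 = 74000 kcal/m²
Elephant shrew: 74000 × 0.18 = 13320 kcal/m²
Serval: 13320 × 0.13 = 1731.6 kcal/m²
Leopard: 1731.6 × 0.17 = 294.372 kcal/m²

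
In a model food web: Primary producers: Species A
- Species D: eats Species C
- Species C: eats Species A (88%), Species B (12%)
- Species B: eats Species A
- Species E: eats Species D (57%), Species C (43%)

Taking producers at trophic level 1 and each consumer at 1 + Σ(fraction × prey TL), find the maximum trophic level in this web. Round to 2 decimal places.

3.69

Species B: 1 + 1 = 2
Species C: 1 + (0.88×1 + 0.12×2) = 2.12
Species D: 1 + 2.12 = 3.12
Species E: 1 + (0.57×3.12 + 0.43×2.12) = 3.69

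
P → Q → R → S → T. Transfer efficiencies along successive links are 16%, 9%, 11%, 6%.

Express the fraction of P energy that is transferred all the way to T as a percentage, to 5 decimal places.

0.00950%

Product of link efficiencies: 0.16 × 0.09 × 0.11 × 0.06 = 0.00009504
As a percentage: 0.00009504 × 100 = 0.00950%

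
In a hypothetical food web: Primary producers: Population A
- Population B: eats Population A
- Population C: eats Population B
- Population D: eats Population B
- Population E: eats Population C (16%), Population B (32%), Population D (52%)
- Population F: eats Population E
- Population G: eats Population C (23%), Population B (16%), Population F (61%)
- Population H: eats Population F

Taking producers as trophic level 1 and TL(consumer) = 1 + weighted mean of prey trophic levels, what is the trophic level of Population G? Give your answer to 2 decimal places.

Population B: 1 + 1 = 2
Population C: 1 + 2 = 3
Population D: 1 + 2 = 3
Population E: 1 + (0.16×3 + 0.32×2 + 0.52×3) = 3.68
Population F: 1 + 3.68 = 4.68
Population G: 1 + (0.23×3 + 0.16×2 + 0.61×4.68) = 4.8648
Population H: 1 + 4.68 = 5.68

4.86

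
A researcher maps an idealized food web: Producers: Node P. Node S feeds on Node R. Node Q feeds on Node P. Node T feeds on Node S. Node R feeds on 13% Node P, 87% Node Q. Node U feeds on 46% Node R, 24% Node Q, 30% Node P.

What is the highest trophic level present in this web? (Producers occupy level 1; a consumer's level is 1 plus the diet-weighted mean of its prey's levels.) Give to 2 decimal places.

4.87

Node Q: 1 + 1 = 2
Node R: 1 + (0.13×1 + 0.87×2) = 2.87
Node S: 1 + 2.87 = 3.87
Node T: 1 + 3.87 = 4.87
Node U: 1 + (0.46×2.87 + 0.24×2 + 0.3×1) = 3.1002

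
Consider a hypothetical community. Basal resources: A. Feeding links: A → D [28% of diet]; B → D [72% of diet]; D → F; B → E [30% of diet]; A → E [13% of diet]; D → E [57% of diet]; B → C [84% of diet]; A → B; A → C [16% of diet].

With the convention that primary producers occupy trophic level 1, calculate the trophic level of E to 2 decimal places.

3.28

B: 1 + 1 = 2
C: 1 + (0.84×2 + 0.16×1) = 2.84
D: 1 + (0.28×1 + 0.72×2) = 2.72
E: 1 + (0.57×2.72 + 0.13×1 + 0.3×2) = 3.2804
F: 1 + 2.72 = 3.72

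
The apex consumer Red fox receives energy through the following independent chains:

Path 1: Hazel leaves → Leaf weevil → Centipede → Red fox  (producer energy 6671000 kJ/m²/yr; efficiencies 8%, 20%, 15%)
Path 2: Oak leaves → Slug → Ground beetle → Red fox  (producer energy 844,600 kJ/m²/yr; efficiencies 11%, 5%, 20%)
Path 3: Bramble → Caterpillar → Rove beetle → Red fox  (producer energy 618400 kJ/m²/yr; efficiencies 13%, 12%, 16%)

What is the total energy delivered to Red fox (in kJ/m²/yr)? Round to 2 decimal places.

18482.99 kJ/m²/yr

Path 1: 6671000 × 0.08 × 0.2 × 0.15 = 16010.4 kJ/m²/yr
Path 2: 844600 × 0.11 × 0.05 × 0.2 = 929.06 kJ/m²/yr
Path 3: 618400 × 0.13 × 0.12 × 0.16 = 1543.5264 kJ/m²/yr
Total at Red fox: 16010.4 + 929.06 + 1543.5264 = 18482.9864 kJ/m²/yr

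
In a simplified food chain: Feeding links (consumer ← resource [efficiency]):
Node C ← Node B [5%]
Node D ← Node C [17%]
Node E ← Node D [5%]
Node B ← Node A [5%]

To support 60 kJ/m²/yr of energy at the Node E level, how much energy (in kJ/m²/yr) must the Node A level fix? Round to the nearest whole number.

Cumulative transfer efficiency: 0.05 × 0.05 × 0.17 × 0.05 = 0.00002125
Node A energy = 60 / 0.00002125 = 2823529 kJ/m²/yr

2823529 kJ/m²/yr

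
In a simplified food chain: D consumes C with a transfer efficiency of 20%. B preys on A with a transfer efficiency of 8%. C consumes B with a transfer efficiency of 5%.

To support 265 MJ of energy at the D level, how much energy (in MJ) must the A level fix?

Cumulative transfer efficiency: 0.08 × 0.05 × 0.2 = 0.0008
A energy = 265 / 0.0008 = 331250 MJ

331250 MJ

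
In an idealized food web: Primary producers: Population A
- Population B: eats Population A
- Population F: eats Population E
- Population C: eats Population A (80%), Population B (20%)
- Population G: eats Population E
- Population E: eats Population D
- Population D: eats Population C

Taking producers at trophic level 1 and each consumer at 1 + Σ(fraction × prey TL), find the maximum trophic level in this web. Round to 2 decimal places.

Population B: 1 + 1 = 2
Population C: 1 + (0.8×1 + 0.2×2) = 2.2
Population D: 1 + 2.2 = 3.2
Population E: 1 + 3.2 = 4.2
Population F: 1 + 4.2 = 5.2
Population G: 1 + 4.2 = 5.2

5.20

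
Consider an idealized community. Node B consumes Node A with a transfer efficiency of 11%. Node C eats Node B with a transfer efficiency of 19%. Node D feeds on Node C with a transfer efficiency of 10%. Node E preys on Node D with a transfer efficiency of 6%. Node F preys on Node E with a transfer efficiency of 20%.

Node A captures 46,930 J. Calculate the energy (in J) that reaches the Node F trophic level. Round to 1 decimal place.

Node B: 46930 × 0.11 = 5162.3 J
Node C: 5162.3 × 0.19 = 980.837 J
Node D: 980.837 × 0.1 = 98.0837 J
Node E: 98.0837 × 0.06 = 5.885022 J
Node F: 5.885022 × 0.2 = 1.1770044 J

1.2 J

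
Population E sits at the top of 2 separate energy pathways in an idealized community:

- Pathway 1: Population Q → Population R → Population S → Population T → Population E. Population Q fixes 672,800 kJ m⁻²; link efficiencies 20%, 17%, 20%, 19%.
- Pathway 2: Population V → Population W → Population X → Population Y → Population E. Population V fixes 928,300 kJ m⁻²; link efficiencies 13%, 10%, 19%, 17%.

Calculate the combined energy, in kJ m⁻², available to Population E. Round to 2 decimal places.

1259.05 kJ m⁻²

Pathway 1: 672800 × 0.2 × 0.17 × 0.2 × 0.19 = 869.2576 kJ m⁻²
Pathway 2: 928300 × 0.13 × 0.1 × 0.19 × 0.17 = 389.79317 kJ m⁻²
Total at Population E: 869.2576 + 389.79317 = 1259.05077 kJ m⁻²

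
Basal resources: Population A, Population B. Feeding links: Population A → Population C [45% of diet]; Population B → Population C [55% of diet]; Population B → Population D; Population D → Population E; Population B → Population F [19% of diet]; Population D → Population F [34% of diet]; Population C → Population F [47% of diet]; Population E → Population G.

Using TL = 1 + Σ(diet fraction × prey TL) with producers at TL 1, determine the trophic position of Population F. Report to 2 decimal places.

2.81

Population C: 1 + (0.45×1 + 0.55×1) = 2
Population D: 1 + 1 = 2
Population E: 1 + 2 = 3
Population F: 1 + (0.19×1 + 0.34×2 + 0.47×2) = 2.81
Population G: 1 + 3 = 4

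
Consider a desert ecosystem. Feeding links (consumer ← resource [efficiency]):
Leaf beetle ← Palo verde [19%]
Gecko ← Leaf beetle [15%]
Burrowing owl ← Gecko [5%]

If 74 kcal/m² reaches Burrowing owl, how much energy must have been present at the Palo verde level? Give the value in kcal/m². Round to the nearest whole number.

Cumulative transfer efficiency: 0.19 × 0.15 × 0.05 = 0.001425
Palo verde energy = 74 / 0.001425 = 51930 kcal/m²

51930 kcal/m²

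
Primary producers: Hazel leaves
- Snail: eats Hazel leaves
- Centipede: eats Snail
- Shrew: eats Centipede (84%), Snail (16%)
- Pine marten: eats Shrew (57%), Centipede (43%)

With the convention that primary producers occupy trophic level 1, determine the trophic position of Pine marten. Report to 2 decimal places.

4.48

Snail: 1 + 1 = 2
Centipede: 1 + 2 = 3
Shrew: 1 + (0.84×3 + 0.16×2) = 3.84
Pine marten: 1 + (0.57×3.84 + 0.43×3) = 4.4788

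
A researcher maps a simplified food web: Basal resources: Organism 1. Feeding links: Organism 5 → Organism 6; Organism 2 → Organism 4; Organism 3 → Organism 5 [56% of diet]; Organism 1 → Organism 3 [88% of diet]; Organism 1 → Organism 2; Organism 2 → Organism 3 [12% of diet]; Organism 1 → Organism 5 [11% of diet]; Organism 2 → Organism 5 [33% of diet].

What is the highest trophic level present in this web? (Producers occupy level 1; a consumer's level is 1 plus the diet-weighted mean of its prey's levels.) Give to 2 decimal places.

Organism 2: 1 + 1 = 2
Organism 3: 1 + (0.88×1 + 0.12×2) = 2.12
Organism 4: 1 + 2 = 3
Organism 5: 1 + (0.56×2.12 + 0.33×2 + 0.11×1) = 2.9572
Organism 6: 1 + 2.9572 = 3.9572

3.96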